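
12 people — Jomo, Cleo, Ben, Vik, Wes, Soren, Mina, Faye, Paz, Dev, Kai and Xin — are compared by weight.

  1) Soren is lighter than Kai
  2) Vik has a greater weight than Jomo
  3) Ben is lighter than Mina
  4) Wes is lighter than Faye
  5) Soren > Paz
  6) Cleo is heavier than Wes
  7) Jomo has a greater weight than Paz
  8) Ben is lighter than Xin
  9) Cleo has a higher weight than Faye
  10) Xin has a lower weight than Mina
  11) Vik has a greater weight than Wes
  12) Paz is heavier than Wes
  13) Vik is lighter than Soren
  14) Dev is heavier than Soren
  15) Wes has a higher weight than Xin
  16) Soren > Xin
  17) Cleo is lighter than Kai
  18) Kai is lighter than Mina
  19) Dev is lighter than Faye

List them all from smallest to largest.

Ben < Xin < Wes < Paz < Jomo < Vik < Soren < Dev < Faye < Cleo < Kai < Mina

Nothing is placed below Ben, so it is least; from there Ben < Xin; Xin < Wes; Wes < Paz; Paz < Jomo; Jomo < Vik; Vik < Soren; Soren < Dev; Dev < Faye; Faye < Cleo; Cleo < Kai; Kai < Mina, each given directly.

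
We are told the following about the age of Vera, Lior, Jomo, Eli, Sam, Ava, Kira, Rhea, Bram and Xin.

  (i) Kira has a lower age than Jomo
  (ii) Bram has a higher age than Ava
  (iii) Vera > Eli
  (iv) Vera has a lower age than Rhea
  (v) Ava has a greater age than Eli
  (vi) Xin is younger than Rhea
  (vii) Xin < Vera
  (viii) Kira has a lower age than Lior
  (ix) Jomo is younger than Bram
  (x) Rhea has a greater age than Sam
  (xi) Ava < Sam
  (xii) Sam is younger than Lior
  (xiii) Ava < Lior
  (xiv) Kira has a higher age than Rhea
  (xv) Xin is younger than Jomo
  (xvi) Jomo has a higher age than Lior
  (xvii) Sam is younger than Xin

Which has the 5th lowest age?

Vera

The consecutive relations fix a unique order: Eli < Ava < Sam < Xin < Vera < Rhea < Kira < Lior < Jomo < Bram.
The 5th smallest is Vera.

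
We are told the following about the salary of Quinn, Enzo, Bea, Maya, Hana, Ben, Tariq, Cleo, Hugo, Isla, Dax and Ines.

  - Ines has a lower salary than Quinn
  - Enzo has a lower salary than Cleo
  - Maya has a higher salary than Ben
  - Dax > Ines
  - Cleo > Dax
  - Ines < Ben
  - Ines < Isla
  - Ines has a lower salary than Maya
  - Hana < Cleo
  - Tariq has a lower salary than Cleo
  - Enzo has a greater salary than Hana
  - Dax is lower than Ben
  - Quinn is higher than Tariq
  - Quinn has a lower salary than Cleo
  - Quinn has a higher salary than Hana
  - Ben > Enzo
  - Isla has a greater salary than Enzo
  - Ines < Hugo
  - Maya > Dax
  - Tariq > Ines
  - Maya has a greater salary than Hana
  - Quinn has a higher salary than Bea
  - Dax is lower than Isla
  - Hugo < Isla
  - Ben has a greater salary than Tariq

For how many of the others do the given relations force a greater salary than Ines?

8

The elements the relations force above Ines are Hugo, Tariq, Dax, Ben, Quinn, Cleo, Maya, Isla — no chain reaches any other.
That is 8.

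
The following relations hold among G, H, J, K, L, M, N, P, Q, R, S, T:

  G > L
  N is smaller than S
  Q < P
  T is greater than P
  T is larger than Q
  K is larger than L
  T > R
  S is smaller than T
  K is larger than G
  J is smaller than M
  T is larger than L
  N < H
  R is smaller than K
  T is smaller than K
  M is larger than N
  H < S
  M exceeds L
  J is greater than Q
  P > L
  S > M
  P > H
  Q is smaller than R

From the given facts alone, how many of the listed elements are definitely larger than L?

6

From L the given relations immediately reach M, G, P, T, K.
From those, S — 6 in total.
No other element is forced above L by the given relations, so the count is 6.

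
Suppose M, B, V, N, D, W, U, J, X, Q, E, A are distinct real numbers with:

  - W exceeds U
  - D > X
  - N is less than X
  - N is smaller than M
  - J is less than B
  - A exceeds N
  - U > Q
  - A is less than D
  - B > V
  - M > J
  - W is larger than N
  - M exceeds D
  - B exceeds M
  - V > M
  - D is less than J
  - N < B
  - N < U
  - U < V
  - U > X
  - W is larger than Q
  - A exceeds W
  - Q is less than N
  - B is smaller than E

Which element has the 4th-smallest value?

Chaining the given pairs: Q < N < X < U < W < A < D < J < M < V < B < E.
Counting 4 from the smallest end gives U.

U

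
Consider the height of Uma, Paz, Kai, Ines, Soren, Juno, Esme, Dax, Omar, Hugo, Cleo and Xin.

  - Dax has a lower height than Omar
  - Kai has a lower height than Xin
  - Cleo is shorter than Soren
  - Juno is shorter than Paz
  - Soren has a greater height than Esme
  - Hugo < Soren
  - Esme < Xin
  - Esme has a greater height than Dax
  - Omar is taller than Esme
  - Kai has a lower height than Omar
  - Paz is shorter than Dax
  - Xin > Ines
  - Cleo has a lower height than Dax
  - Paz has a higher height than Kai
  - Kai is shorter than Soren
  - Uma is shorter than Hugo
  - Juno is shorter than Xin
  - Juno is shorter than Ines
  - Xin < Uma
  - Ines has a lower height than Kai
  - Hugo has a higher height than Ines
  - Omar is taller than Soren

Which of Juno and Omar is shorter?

Juno

Chaining the given relations: Juno < Ines < Kai < Paz < Dax < Esme < Xin < Uma < Hugo < Soren < Omar.
So Juno < Omar; Juno is the shorter of the two.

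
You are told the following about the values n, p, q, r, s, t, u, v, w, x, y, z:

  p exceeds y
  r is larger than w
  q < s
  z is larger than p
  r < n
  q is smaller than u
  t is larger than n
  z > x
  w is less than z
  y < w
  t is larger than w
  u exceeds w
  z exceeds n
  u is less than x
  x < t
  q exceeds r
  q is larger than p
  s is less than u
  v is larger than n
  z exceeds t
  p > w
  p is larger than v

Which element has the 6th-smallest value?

The consecutive relations fix a unique order: y < w < r < n < v < p < q < s < u < x < t < z.
The 6th smallest is p.

p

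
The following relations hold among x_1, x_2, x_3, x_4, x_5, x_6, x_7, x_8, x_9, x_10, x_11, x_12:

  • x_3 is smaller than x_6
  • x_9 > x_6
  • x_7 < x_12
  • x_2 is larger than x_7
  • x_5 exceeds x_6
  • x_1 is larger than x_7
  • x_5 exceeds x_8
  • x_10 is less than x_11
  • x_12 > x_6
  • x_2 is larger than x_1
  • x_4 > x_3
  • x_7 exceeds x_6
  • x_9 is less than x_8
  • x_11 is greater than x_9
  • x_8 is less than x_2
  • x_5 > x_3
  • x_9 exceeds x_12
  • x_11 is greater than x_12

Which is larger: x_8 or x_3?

x_8

Chaining the given relations: x_3 < x_6 < x_7 < x_12 < x_9 < x_8.
So x_3 < x_8; x_8 is the larger of the two.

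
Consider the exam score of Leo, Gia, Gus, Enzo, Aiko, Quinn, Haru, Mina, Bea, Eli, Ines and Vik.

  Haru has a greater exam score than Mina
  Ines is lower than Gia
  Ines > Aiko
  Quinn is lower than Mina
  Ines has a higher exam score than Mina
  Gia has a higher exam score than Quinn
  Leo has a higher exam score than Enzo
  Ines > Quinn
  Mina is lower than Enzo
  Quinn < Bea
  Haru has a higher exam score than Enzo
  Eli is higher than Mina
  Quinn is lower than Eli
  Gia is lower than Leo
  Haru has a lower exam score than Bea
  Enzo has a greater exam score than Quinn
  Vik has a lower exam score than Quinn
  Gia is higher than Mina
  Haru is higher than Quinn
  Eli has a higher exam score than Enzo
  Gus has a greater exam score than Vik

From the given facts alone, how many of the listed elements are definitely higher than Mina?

From Mina the given relations immediately reach Ines, Enzo, Gia, Haru, Eli.
From those, Leo, Bea — 7 in total.
No other element is forced above Mina by the given relations, so the count is 7.

7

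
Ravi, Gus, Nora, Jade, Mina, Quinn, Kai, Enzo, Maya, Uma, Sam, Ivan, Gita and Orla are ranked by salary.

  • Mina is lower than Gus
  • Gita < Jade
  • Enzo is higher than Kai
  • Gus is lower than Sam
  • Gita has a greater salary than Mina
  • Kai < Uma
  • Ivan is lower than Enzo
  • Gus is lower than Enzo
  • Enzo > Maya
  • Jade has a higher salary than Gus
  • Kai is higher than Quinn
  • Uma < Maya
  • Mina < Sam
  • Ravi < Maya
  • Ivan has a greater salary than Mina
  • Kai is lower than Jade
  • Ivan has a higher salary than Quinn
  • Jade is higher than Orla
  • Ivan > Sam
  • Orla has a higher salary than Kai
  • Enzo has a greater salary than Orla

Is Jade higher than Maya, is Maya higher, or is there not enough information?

undetermined

Following every chain through Maya: above Maya we get Enzo; below Maya we get Ravi, Quinn, Kai, Uma.
Jade is not reached, and no chain runs the other way from Jade to Maya.
So the given relations leave the order of Maya and Jade undetermined.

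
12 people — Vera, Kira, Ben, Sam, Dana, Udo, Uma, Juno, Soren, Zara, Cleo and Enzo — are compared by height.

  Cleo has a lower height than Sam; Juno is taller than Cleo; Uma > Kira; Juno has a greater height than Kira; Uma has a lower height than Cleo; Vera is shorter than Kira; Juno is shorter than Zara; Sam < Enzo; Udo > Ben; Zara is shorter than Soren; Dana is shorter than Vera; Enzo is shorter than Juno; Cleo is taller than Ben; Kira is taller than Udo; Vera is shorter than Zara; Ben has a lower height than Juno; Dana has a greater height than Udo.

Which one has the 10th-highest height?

Dana

Piecing the relations together gives one ordering: Ben < Udo < Dana < Vera < Kira < Uma < Cleo < Sam < Enzo < Juno < Zara < Soren.
The 10th largest is Dana.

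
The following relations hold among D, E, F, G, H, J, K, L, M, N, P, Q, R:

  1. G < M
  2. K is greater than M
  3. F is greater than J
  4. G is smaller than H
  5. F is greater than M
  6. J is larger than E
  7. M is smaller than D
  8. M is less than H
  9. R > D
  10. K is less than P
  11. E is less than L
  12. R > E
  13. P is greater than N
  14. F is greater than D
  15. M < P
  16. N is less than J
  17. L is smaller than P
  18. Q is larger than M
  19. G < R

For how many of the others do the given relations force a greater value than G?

8

The elements the relations force above G are M, K, D, P, R, Q, H, F — no chain reaches any other.
That is 8.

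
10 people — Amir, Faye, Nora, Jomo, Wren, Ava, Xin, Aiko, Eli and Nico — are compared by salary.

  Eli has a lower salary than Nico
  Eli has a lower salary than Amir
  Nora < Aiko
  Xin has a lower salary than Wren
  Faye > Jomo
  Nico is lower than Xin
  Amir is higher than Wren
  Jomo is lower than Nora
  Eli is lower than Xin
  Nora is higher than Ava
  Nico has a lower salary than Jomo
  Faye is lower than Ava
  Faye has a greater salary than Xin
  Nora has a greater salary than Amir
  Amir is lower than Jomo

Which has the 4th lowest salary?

Wren

Chaining the given pairs: Eli < Nico < Xin < Wren < Amir < Jomo < Faye < Ava < Nora < Aiko.
Counting 4 from the smallest end gives Wren.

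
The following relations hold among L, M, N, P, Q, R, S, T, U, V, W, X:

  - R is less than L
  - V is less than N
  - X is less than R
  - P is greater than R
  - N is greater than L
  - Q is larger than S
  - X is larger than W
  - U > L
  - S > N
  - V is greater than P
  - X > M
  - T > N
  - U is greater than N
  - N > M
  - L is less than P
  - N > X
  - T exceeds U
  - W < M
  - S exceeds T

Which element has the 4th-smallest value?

R

Chaining the given pairs: W < M < X < R < L < P < V < N < U < T < S < Q.
The 4th smallest is R.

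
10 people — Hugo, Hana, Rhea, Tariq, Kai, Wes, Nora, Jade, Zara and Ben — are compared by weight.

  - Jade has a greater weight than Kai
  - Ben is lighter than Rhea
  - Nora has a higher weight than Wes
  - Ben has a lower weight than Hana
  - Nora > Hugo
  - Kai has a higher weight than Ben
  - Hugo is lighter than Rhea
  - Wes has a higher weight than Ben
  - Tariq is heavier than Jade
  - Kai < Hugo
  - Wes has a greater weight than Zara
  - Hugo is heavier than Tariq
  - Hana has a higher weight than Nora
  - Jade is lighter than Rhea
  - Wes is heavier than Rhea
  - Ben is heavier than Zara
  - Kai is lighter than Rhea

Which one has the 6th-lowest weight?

Hugo

Piecing the relations together gives one ordering: Zara < Ben < Kai < Jade < Tariq < Hugo < Rhea < Wes < Nora < Hana.
The 6th smallest is Hugo.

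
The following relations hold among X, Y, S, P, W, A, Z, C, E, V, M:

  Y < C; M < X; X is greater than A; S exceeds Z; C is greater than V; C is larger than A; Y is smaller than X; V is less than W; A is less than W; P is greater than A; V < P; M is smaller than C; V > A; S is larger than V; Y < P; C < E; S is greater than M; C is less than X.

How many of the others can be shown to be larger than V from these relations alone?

6

Directly above V: W, C, S, P.
One step further: X, E (6 so far).
Nothing else is reachable above V; 6 in all.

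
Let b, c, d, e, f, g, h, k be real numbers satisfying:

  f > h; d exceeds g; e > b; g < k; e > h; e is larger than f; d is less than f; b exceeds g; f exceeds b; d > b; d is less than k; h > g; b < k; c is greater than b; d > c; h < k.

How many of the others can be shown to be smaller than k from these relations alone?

From k the given relations immediately reach g, h, b, d.
From those, c — 5 in total.
Nothing else is reachable below k; 5 in all.

5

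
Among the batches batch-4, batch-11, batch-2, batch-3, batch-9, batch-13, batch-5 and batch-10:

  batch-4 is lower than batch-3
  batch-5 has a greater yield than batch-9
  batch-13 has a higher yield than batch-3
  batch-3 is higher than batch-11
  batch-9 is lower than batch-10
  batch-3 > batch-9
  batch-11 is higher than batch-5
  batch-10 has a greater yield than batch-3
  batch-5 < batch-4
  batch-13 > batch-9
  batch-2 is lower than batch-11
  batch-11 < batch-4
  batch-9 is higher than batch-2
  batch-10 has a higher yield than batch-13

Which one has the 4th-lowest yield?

The consecutive relations fix a unique order: batch-2 < batch-9 < batch-5 < batch-11 < batch-4 < batch-3 < batch-13 < batch-10.
Counting 4 from the smallest end gives batch-11.

batch-11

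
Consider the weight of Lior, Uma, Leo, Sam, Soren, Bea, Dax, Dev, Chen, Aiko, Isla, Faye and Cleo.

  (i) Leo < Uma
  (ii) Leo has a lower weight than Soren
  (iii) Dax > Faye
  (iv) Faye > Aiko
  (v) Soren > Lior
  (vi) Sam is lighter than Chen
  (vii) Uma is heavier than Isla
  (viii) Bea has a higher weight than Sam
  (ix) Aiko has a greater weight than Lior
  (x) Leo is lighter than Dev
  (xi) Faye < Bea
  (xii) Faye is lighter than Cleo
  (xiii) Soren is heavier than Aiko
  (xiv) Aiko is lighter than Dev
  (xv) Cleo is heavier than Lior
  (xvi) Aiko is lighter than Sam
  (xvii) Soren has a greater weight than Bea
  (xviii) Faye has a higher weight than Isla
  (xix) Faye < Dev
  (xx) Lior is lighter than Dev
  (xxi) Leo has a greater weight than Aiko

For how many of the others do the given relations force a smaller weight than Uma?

4

The elements the relations force below Uma are Lior, Aiko, Isla, Leo — no chain reaches any other.
That is 4.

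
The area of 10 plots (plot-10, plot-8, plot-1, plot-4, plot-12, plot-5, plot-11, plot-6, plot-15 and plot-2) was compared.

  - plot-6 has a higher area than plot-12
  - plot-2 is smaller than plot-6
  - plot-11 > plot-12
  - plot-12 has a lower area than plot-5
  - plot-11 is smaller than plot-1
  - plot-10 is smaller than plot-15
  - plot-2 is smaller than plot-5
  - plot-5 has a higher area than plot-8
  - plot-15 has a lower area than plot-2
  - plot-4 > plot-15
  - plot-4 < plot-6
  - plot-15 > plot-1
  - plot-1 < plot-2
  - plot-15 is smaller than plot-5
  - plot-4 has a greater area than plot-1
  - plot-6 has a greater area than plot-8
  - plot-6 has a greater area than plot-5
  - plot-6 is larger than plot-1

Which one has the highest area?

Chaining downward from plot-6: directly below it, plot-12, plot-1, plot-8, plot-2, plot-5, plot-4; then plot-11, plot-15; then plot-10.
That covers every other element, and nothing is given above plot-6, so plot-6 is the highest area.

plot-6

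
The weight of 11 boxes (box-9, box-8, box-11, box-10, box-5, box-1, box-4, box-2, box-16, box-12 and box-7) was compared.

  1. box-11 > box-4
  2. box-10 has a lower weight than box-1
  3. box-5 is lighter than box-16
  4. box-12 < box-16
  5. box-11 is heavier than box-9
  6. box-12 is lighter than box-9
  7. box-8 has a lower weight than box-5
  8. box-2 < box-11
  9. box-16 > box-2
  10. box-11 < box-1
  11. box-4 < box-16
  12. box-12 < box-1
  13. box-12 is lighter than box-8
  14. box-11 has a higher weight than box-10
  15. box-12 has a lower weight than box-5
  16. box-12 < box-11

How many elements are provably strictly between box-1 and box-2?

1

Chaining upward from box-2 reaches: box-16, box-11.
Chaining downward from box-1 reaches: box-12, box-10, box-4, box-9, box-11.
Strictly between box-2 and box-1 are those in both lists: box-11 — 1 element.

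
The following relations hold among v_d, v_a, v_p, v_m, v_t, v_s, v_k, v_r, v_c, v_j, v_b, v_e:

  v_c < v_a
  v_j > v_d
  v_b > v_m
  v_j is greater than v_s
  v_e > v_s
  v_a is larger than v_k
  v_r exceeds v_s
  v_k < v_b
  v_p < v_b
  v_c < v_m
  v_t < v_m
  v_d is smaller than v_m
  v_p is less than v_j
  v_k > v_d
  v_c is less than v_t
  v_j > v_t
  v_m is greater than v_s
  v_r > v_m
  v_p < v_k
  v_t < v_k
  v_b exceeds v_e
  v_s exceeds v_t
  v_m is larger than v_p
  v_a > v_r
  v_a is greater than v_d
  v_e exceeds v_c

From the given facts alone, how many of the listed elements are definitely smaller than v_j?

Directly below v_j: v_p, v_t, v_d, v_s.
One step further: v_c (5 so far).
No other element is forced below v_j by the given relations, so the count is 5.

5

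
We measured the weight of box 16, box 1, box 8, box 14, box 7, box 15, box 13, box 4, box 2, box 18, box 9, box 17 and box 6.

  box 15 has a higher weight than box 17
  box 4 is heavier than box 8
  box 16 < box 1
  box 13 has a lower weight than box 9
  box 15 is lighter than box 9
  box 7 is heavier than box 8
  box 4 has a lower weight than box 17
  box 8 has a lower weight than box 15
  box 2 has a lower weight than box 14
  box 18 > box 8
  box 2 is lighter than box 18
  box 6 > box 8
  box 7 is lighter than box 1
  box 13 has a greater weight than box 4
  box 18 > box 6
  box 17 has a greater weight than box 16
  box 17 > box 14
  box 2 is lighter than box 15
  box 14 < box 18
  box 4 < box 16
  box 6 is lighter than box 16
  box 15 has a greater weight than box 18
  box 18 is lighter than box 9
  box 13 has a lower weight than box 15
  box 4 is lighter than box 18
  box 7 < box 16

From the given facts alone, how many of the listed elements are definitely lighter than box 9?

11

From box 9 the given relations immediately reach box 13, box 18, box 15.
From those, box 8, box 6, box 4, box 2, box 14, box 17 — 9 in total.
From those, box 16 — 10 in total.
From those, box 7 — 11 in total.
No other element is forced below box 9 by the given relations, so the count is 11.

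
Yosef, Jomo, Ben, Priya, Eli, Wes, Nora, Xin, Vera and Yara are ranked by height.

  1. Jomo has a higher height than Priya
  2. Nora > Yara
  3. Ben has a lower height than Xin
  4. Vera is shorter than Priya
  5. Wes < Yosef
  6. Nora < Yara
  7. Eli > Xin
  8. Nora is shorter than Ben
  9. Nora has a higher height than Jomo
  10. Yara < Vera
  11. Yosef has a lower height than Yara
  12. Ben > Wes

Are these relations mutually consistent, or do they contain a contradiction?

We have Nora < Yara stated directly, yet also Yara < Vera < Priya < Jomo < Nora by chaining the others — so Yara < Nora. Contradiction.

inconsistent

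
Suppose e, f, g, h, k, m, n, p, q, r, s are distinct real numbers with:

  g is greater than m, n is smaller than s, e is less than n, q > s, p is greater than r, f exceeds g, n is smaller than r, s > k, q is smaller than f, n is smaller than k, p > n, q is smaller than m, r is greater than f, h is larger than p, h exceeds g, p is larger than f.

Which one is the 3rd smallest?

Piecing the relations together gives one ordering: e < n < k < s < q < m < g < f < r < p < h.
The 3rd smallest is k.

k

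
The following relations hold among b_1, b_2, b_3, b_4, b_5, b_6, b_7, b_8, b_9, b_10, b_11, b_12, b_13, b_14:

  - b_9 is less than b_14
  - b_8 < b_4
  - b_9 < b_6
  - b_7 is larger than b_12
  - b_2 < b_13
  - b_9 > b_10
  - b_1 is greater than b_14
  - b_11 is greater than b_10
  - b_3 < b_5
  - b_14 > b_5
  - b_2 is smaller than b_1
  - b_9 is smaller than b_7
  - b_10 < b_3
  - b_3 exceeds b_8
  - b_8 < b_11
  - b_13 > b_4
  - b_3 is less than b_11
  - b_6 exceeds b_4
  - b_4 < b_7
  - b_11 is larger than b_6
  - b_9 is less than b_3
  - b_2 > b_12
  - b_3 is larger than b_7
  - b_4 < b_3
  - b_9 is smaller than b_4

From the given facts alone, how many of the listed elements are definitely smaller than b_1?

10

Directly below b_1: b_2, b_14.
One step further: b_12, b_9, b_5 (5 so far).
One step further: b_10, b_3 (7 so far).
One step further: b_8, b_4, b_7 (10 so far).
No other element is forced below b_1 by the given relations, so the count is 10.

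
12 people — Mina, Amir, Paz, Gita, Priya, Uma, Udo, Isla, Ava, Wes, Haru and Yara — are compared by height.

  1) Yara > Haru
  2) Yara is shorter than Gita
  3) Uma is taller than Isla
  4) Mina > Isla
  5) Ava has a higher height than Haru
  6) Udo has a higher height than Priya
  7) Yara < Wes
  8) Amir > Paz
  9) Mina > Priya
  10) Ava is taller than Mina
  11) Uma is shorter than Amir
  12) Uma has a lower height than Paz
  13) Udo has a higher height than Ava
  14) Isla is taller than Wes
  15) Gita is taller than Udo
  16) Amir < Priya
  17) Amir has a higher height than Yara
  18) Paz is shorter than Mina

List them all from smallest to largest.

Each adjacent pair is fixed by a given relation: Haru < Yara; Yara < Wes; Wes < Isla; Isla < Uma; Uma < Paz; Paz < Amir; Amir < Priya; Priya < Mina; Mina < Ava; Ava < Udo; Udo < Gita. Chaining them end to end gives the full order.

Haru < Yara < Wes < Isla < Uma < Paz < Amir < Priya < Mina < Ava < Udo < Gita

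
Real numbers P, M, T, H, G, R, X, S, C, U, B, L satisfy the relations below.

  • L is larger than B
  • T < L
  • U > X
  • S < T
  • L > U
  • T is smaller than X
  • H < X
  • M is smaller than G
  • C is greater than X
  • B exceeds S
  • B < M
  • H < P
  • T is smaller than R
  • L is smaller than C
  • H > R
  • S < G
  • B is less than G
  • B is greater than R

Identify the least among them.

S

Chaining upward from S: directly above it, T, B, G; then R, X, M, L; then H, U, C; then P.
That covers every other element, and nothing is given below S, so S is the least.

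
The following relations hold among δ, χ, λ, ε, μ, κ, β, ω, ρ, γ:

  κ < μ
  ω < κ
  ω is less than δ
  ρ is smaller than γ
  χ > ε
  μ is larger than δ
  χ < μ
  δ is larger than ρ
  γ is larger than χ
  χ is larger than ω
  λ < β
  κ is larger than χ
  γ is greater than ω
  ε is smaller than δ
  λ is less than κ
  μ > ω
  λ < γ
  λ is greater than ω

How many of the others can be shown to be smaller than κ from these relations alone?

The elements the relations force below κ are ω, λ, ε, χ — no chain reaches any other.
That is 4.

4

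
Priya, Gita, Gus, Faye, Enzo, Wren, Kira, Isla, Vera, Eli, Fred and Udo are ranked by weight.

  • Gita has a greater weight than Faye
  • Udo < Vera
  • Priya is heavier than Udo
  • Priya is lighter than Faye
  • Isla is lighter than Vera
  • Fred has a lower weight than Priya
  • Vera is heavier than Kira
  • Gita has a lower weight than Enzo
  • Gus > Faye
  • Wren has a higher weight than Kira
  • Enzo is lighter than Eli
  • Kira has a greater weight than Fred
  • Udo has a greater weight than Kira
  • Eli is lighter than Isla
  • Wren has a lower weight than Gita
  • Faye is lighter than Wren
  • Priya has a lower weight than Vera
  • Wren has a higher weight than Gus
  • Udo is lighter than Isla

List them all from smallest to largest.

Each adjacent pair is fixed by a given relation: Fred < Kira; Kira < Udo; Udo < Priya; Priya < Faye; Faye < Gus; Gus < Wren; Wren < Gita; Gita < Enzo; Enzo < Eli; Eli < Isla; Isla < Vera. Chaining them end to end gives the full order.

Fred < Kira < Udo < Priya < Faye < Gus < Wren < Gita < Enzo < Eli < Isla < Vera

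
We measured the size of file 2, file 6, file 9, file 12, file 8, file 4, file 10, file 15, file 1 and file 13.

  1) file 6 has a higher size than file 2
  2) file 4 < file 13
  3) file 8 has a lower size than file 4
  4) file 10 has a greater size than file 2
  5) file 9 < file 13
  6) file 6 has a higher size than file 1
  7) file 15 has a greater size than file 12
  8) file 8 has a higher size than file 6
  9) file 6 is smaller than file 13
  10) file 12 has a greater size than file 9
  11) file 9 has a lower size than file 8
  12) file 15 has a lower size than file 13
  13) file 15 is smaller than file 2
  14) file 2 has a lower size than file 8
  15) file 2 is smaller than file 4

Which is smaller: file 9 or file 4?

file 9 < file 12 and file 12 < file 15 give file 9 < file 15.
With file 15 < file 2: file 9 < file 12 < file 15 < file 2.
With file 2 < file 6: file 9 < file 12 < file 15 < file 2 < file 6.
Then file 6 < file 8 extends the chain to file 8.
With file 8 < file 4: file 9 < file 12 < file 15 < file 2 < file 6 < file 8 < file 4.
So file 9 < file 4; file 9 is the smaller of the two.

file 9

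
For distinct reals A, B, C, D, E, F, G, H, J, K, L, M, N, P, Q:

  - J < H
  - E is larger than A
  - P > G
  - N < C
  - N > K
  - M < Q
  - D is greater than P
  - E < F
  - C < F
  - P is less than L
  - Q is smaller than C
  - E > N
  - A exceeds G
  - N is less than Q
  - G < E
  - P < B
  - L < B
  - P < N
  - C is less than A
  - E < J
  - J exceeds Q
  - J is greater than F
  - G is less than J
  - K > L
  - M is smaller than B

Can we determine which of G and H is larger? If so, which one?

H

G < P and P < L give G < L.
Then L < K extends the chain to K.
Then K < N extends the chain to N.
With N < Q: G < P < L < K < N < Q.
With Q < C: G < P < L < K < N < Q < C.
Then C < A extends the chain to A.
Then A < E extends the chain to E.
Then E < F extends the chain to F.
With F < J: G < P < L < K < N < Q < C < A < E < F < J.
Then J < H extends the chain to H.
So H is larger.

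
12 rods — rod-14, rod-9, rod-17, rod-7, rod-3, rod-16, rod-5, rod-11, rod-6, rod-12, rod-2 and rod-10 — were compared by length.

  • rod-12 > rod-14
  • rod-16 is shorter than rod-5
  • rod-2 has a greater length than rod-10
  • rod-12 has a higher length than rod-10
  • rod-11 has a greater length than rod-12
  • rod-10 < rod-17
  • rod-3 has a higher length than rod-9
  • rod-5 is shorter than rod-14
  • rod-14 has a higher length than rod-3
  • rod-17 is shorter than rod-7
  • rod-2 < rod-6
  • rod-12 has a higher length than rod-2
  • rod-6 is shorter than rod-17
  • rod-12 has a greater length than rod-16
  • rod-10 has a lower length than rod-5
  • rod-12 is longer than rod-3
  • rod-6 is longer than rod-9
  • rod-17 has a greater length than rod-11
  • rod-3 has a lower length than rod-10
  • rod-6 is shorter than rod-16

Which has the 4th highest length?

rod-12

Chaining the given pairs: rod-9 < rod-3 < rod-10 < rod-2 < rod-6 < rod-16 < rod-5 < rod-14 < rod-12 < rod-11 < rod-17 < rod-7.
Counting 4 from the largest end gives rod-12.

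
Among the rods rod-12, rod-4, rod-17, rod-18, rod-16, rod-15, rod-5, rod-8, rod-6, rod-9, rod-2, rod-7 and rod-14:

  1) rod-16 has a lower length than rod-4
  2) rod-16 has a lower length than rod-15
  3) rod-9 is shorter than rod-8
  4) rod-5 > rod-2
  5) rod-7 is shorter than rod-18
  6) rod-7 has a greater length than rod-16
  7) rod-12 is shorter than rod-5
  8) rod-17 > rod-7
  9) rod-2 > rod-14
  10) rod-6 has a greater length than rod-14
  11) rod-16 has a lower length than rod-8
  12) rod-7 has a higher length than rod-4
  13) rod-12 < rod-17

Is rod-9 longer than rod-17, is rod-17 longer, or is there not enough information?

undetermined

Following every chain through rod-9: above rod-9 we get rod-8.
rod-17 is not reached, and no chain runs the other way from rod-17 to rod-9.
So the given relations leave the order of rod-9 and rod-17 undetermined.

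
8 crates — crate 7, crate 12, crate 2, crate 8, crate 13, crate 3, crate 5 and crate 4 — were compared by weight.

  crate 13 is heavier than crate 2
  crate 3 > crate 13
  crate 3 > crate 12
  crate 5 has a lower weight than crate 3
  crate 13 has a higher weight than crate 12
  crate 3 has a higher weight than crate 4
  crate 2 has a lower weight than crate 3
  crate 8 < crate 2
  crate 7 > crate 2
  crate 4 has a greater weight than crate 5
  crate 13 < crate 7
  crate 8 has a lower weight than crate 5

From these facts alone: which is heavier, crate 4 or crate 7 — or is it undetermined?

Following every chain through crate 4: above crate 4 we get crate 3; below crate 4 we get crate 8, crate 5.
crate 7 is not reached, and no chain runs the other way from crate 7 to crate 4.
So the given relations leave the order of crate 4 and crate 7 undetermined.

undetermined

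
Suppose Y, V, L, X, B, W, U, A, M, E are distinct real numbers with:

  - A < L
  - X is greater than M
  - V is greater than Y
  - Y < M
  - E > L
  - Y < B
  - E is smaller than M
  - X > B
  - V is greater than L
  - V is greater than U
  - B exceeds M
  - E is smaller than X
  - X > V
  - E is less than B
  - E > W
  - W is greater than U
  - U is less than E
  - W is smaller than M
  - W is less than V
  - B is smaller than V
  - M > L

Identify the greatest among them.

Chaining downward from X: directly below it, E, M, B, V; then U, W, Y, L; then A.
That covers every other element, and nothing is given above X, so X is the greatest.

X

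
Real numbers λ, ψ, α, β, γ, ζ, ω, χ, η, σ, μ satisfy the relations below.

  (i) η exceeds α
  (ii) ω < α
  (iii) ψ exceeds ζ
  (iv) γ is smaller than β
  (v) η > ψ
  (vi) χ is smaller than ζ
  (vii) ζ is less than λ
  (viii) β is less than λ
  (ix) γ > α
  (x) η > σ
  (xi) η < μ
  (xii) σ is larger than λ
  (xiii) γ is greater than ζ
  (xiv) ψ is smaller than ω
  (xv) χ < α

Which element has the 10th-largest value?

ζ

Piecing the relations together gives one ordering: χ < ζ < ψ < ω < α < γ < β < λ < σ < η < μ.
Counting 10 from the largest end gives ζ.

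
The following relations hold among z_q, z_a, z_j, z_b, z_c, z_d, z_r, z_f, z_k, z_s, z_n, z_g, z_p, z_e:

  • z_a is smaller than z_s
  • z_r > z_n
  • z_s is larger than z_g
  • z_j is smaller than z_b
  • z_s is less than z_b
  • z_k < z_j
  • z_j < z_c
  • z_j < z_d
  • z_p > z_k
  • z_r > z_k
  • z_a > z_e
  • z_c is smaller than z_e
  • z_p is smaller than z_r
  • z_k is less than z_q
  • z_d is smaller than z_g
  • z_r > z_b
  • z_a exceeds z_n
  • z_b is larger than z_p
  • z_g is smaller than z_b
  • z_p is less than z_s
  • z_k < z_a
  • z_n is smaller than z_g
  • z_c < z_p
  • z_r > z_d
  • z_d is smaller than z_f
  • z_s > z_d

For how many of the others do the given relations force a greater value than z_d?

5

The elements the relations force above z_d are z_f, z_g, z_s, z_b, z_r — no chain reaches any other.
That is 5.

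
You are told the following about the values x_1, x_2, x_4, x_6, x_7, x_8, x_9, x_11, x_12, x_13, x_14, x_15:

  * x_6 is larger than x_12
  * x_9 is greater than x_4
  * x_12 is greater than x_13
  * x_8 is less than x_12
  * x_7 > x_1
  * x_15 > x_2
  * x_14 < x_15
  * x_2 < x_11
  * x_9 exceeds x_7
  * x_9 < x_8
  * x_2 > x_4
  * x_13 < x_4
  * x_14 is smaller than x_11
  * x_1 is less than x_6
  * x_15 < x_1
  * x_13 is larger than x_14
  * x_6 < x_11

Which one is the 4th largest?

Chaining the given pairs: x_14 < x_13 < x_4 < x_2 < x_15 < x_1 < x_7 < x_9 < x_8 < x_12 < x_6 < x_11.
Counting 4 from the largest end gives x_8.

x_8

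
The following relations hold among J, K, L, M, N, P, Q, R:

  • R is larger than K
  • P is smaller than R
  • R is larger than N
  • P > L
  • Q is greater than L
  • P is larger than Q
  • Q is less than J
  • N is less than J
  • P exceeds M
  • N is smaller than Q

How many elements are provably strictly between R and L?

Chaining upward from L reaches: Q, P, J.
Chaining downward from R reaches: N, K, Q, M, P.
Strictly between L and R are those in both lists: Q, P — 2 elements.

2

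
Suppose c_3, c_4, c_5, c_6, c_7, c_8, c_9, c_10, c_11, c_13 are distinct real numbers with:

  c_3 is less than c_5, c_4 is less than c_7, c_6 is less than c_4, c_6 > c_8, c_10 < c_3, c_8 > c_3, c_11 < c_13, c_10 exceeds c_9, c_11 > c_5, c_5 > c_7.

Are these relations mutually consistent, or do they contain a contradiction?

consistent

Every relation is compatible with c_9 < c_10 < c_3 < c_8 < c_6 < c_4 < c_7 < c_5 < c_11 < c_13; the set is consistent.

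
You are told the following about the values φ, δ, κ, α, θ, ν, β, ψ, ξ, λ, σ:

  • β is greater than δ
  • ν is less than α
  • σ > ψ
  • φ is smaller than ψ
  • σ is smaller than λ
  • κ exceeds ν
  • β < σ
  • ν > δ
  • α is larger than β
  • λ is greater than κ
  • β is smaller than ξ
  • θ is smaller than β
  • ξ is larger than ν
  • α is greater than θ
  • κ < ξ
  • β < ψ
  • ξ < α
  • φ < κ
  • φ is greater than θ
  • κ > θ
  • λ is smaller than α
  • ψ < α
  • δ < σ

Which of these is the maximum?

Chaining downward from α: directly below it, ν, θ, β, ξ, ψ, λ; then δ, φ, κ, σ.
That covers every other element, and nothing is given above α, so α is the maximum.

α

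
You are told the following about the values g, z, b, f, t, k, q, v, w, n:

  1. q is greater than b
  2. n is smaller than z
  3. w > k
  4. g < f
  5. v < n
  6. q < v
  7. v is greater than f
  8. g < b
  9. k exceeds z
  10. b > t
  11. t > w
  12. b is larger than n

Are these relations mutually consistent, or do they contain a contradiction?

We have q < v stated directly, yet also v < n < z < k < w < t < b < q by chaining the others — so v < q. Contradiction.

inconsistent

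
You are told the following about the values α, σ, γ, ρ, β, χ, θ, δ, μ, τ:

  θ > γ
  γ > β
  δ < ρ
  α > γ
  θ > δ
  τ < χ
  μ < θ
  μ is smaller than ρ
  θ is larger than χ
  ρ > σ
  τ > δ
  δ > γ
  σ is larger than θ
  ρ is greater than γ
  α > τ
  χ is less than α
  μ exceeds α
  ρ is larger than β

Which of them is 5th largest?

The consecutive relations fix a unique order: β < γ < δ < τ < χ < α < μ < θ < σ < ρ.
Counting 5 from the largest end gives α.

α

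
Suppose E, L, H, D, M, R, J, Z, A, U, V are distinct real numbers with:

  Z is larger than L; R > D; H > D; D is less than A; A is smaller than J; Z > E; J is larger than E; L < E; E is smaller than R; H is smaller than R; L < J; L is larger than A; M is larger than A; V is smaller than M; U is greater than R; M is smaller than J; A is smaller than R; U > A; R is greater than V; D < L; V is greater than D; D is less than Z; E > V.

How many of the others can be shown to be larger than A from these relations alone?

Directly above A: L, M, J, R, U.
One step further: E, Z (7 so far).
Nothing else is reachable above A; 7 in all.

7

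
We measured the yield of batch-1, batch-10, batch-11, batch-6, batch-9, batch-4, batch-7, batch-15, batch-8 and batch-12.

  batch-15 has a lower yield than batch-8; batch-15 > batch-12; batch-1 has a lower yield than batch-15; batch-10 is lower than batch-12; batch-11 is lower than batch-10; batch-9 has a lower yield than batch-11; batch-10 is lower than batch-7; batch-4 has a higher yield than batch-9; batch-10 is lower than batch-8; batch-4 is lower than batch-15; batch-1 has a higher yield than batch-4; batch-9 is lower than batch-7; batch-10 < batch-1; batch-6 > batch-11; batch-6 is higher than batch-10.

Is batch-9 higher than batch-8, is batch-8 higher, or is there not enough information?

batch-9 < batch-11 and batch-11 < batch-10 give batch-9 < batch-10.
Then batch-10 < batch-12 extends the chain to batch-12.
Then batch-12 < batch-15 extends the chain to batch-15.
Then batch-15 < batch-8 extends the chain to batch-8.
So batch-8 is higher.

batch-8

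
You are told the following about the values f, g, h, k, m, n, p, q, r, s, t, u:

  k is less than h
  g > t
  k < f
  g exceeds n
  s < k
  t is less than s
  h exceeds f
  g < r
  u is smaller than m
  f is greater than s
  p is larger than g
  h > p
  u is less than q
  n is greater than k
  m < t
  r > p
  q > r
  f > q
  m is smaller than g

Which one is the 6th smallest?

n

Piecing the relations together gives one ordering: u < m < t < s < k < n < g < p < r < q < f < h.
The 6th smallest is n.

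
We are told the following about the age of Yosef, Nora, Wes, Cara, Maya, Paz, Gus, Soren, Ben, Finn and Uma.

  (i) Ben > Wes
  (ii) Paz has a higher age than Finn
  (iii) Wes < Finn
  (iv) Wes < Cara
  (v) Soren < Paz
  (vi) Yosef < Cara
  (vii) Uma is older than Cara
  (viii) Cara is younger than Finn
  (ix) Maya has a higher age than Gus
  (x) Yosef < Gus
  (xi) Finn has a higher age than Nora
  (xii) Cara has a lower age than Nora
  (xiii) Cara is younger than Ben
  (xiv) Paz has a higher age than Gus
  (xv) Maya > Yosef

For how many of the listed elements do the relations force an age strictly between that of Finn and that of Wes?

2

The relations place Wes below Finn. An element lies strictly between them when it is forced above Wes and also forced below Finn.
Above Wes: {Cara, Nora, Ben, Uma, Paz}. Below Finn: {Yosef, Cara, Nora}.
Intersection: {Cara, Nora} — 2.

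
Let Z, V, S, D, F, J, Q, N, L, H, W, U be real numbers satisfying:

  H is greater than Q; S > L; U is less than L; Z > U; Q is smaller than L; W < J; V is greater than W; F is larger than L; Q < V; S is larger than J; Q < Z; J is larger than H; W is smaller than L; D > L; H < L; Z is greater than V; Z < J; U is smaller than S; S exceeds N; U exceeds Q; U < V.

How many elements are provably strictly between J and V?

Chaining upward from V reaches: Z, S.
Chaining downward from J reaches: Q, H, U, W, Z.
Strictly between V and J are those in both lists: Z — 1 element.

1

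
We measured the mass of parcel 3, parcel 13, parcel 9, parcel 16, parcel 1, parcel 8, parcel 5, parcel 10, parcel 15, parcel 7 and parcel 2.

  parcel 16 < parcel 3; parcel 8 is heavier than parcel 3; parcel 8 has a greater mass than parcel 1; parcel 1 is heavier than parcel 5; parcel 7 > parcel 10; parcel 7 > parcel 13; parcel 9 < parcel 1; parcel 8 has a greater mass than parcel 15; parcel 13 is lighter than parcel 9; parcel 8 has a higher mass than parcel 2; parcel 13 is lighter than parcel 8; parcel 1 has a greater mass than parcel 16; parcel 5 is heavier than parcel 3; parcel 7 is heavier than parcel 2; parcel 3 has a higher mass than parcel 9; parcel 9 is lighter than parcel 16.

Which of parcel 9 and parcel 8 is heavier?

parcel 8

Link the given pairs in sequence: parcel 9 < parcel 16; parcel 16 < parcel 3; parcel 3 < parcel 5; parcel 5 < parcel 1; parcel 1 < parcel 8.
Together: parcel 9 < parcel 16 < parcel 3 < parcel 5 < parcel 1 < parcel 8.
So parcel 9 < parcel 8; parcel 8 is the heavier of the two.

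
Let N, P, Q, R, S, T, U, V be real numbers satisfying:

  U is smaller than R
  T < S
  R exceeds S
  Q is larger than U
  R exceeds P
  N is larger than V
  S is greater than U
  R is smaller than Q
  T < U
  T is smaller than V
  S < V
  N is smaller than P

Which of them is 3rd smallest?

Chaining the given pairs: T < U < S < V < N < P < R < Q.
The 3rd smallest is S.

S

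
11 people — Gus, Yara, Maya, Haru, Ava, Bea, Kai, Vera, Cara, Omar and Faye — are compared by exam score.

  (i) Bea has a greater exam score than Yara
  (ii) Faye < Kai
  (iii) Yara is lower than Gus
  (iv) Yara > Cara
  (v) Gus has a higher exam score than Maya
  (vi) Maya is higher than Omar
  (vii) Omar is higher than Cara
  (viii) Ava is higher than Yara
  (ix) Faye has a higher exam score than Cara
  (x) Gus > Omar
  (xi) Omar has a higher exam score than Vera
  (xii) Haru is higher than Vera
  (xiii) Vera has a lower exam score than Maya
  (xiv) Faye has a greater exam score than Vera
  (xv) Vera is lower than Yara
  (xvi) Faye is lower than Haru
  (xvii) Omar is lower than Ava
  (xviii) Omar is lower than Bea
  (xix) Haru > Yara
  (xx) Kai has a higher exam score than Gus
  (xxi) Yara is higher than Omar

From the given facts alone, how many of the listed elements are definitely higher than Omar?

From Omar the given relations immediately reach Yara, Maya, Gus, Bea, Ava.
From those, Haru, Kai — 7 in total.
No other element is forced above Omar by the given relations, so the count is 7.

7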